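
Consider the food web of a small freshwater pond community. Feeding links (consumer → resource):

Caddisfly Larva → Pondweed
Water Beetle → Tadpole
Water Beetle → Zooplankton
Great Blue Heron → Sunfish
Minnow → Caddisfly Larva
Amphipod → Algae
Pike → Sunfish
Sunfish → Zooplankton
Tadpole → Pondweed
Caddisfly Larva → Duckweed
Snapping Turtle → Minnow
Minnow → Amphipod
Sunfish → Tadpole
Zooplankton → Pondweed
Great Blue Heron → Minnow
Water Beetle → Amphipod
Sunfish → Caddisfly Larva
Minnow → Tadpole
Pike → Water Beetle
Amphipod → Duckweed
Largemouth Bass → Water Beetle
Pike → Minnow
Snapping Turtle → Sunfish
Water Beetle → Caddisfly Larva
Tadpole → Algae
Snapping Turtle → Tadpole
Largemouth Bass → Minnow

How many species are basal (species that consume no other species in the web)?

3

Basal species (no prey listed): Pondweed, Duckweed, Algae.
Count: 3.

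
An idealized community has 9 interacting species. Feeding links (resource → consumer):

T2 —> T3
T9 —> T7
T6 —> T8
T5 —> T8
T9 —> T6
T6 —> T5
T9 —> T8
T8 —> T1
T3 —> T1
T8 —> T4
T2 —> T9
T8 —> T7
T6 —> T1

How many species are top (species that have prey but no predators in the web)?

3

Top species (has prey, but nothing eats it): T1, T7, T4.
Count: 3.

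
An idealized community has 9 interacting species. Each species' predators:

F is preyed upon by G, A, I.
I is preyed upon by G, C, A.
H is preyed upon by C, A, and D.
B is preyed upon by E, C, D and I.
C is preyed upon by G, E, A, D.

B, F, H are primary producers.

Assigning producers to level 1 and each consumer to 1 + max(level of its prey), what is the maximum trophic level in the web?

4

Producers (level 1): B, F, H.
B → I → C → D gives D level 4.
No species has a prey at level 4, so no species reaches level 5.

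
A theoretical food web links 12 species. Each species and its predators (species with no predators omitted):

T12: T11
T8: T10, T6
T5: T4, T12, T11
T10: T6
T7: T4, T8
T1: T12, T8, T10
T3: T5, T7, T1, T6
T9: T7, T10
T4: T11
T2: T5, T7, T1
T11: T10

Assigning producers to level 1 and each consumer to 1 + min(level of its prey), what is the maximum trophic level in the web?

Producers (level 1): T2, T9, T3.
Following each consumer down to its lowest-level prey: T2 → T7 → T8 (levels 1 through 3).
All prey of T8 (T7 2, T1 2) are at level 2 or above, so T8 is at level 1 + 2 = 3.
Every consumer has at least one prey at level 2 or below, so none exceeds level 3.

3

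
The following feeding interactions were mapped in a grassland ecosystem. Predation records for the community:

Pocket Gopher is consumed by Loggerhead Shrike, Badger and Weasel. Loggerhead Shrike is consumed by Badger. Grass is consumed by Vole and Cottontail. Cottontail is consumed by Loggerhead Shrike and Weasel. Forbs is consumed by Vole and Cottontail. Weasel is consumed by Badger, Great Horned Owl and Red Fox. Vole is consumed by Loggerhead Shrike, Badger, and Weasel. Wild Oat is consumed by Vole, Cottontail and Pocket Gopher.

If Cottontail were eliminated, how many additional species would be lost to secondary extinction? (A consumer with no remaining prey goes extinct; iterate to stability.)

Remove Cottontail.
Every predator of it retains at least one other prey: Loggerhead Shrike still has Vole, Pocket Gopher; Weasel still has Vole, Pocket Gopher.
No consumer loses all prey, so no secondary extinctions occur.

0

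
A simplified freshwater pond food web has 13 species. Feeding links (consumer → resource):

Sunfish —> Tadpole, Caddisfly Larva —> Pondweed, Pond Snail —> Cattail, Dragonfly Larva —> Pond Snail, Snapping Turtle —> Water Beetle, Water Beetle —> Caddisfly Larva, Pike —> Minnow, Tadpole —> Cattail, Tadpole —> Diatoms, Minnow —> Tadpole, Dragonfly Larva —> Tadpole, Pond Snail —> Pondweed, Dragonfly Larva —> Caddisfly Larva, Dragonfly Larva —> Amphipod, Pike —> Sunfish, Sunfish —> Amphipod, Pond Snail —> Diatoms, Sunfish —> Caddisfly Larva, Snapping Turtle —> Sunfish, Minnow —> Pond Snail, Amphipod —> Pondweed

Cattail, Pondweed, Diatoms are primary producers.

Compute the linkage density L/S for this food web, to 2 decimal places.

L/S = 1.62

There are L = 21 links among S = 13 species.
L/S = 21/13 = 1.6154 ≈ 1.62.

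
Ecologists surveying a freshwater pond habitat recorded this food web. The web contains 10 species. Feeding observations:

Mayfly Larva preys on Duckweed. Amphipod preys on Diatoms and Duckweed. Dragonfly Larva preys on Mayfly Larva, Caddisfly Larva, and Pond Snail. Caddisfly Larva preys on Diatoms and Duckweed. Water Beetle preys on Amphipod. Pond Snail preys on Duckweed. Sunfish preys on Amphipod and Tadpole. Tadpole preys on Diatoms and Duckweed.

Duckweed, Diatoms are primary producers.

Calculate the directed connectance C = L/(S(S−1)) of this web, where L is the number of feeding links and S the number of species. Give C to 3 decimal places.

The web has S = 10 species and L = 14 feeding links.
C = L / (S(S−1)) = 14 / 90 = 0.1556 ≈ 0.156.

C = 0.156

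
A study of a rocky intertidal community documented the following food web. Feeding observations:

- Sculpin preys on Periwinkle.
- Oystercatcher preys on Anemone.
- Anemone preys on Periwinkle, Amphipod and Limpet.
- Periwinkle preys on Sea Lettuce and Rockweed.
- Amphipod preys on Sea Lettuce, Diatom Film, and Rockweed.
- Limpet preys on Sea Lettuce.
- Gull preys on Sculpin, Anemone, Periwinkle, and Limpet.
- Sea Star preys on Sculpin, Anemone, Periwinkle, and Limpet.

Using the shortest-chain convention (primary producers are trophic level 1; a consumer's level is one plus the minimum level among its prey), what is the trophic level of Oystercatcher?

Sea Lettuce is a producer → level 1.
Amphipod eats Sea Lettuce → level 2.
Anemone eats Amphipod → level 3.
Oystercatcher eats Anemone → level 4.
No prey of Oystercatcher is below level 3, so 4 is the minimum.

Trophic level 4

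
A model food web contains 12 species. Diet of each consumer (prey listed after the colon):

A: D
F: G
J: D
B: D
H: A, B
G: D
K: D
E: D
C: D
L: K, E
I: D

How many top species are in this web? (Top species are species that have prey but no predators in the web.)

6

Top species (has prey, but nothing eats it): I, C, J, F, H, L.
Count: 6.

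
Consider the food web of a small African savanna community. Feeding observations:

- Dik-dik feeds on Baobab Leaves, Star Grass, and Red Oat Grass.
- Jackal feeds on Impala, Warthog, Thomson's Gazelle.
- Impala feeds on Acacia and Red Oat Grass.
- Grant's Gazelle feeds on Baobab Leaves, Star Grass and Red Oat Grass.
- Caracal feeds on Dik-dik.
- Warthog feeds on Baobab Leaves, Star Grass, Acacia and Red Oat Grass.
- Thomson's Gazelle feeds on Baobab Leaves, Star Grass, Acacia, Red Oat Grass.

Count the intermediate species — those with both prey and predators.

4

Intermediate species (has both prey and predators): Warthog, Dik-dik, Thomson's Gazelle, Impala.
Count: 4.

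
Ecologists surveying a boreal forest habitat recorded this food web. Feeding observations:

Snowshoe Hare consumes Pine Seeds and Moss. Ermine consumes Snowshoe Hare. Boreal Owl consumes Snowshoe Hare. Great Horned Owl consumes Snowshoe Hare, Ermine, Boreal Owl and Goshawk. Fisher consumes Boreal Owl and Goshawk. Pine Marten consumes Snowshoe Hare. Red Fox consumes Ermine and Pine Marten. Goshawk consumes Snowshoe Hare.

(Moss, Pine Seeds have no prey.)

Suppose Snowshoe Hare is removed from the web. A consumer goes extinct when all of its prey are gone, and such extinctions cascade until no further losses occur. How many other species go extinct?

7

Remove Snowshoe Hare.
Round 1: Goshawk (all prey gone), Boreal Owl (all prey gone), Ermine (all prey gone), Pine Marten (all prey gone) → extinct.
Round 2: Fisher (all prey gone), Red Fox (all prey gone), Great Horned Owl (all prey gone) → extinct.
No further losses. Total secondary extinctions: 7.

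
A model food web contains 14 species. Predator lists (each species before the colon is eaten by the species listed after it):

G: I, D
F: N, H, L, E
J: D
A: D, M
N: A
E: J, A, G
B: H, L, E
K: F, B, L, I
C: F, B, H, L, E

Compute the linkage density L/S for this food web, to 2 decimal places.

L/S = 1.79

There are L = 25 links among S = 14 species.
L/S = 25/14 = 1.7857 ≈ 1.79.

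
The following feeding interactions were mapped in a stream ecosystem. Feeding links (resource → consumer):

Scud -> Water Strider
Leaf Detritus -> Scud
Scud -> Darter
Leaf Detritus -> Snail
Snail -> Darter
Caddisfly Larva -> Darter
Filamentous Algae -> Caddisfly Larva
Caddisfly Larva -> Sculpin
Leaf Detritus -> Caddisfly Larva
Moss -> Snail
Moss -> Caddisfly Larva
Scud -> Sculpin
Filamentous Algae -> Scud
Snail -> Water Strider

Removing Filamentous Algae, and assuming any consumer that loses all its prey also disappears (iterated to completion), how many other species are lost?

0

Remove Filamentous Algae.
Every predator of it retains at least one other prey: Scud still has Leaf Detritus; Caddisfly Larva still has Moss, Leaf Detritus.
No consumer loses all prey, so no secondary extinctions occur.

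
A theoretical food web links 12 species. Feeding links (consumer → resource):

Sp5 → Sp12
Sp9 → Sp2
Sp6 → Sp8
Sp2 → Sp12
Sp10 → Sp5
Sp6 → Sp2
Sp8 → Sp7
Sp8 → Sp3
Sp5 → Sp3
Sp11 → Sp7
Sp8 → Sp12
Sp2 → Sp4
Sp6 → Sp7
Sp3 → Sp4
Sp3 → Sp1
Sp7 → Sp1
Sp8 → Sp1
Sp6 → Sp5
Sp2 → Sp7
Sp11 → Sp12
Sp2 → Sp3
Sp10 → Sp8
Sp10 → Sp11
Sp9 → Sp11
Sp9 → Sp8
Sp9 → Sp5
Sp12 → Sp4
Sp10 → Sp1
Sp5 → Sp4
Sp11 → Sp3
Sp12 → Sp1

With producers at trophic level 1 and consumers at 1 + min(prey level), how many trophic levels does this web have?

3

Producers (level 1): Sp1, Sp4.
Following each consumer down to its lowest-level prey: Sp4 → Sp5 → Sp9 (levels 1 through 3).
All prey of Sp9 (Sp5 2, Sp2 2, Sp8 2, Sp11 3) are at level 2 or above, so Sp9 is at level 1 + 2 = 3.
Every consumer has at least one prey at level 2 or below, so none exceeds level 3.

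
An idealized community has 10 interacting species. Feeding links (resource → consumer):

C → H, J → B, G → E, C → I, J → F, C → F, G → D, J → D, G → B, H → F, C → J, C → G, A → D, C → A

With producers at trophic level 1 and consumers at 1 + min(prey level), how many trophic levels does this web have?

Producers (level 1): C.
Following each consumer down to its lowest-level prey: C → G → E (levels 1 through 3).
All prey of E (G 2) are at level 2 or above, so E is at level 1 + 2 = 3.
Every consumer has at least one prey at level 2 or below, so none exceeds level 3.

3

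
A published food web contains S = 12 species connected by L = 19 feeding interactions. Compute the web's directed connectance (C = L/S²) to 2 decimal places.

The web has S = 12 species and L = 19 feeding links.
C = L / S² = 19 / 144 = 0.1319 ≈ 0.13.

C = 0.13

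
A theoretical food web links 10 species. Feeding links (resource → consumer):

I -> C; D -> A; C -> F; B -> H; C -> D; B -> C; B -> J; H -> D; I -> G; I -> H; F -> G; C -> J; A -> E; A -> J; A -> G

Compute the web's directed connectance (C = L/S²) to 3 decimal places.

The web has S = 10 species and L = 15 feeding links.
C = L / S² = 15 / 100 = 0.1500 ≈ 0.150.

C = 0.150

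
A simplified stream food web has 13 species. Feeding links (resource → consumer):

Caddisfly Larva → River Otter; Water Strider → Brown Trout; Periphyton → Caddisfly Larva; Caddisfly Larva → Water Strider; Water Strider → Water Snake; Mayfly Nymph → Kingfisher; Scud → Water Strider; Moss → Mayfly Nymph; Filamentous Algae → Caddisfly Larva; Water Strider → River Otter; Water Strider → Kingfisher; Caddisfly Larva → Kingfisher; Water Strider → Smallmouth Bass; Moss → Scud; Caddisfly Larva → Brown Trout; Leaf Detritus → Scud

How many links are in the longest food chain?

3 links

One longest chain: Filamentous Algae → Caddisfly Larva → Water Strider → Kingfisher.
It has 4 species and 3 links.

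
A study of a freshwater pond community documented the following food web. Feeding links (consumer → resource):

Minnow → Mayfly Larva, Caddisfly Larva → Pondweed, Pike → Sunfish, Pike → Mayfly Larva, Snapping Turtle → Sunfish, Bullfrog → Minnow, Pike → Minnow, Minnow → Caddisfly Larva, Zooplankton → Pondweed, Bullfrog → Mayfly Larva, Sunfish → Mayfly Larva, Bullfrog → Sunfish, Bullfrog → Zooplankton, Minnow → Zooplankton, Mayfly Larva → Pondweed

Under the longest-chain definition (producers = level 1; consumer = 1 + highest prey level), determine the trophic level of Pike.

Pondweed is a producer → level 1.
Mayfly Larva eats Pondweed → level 2.
Sunfish eats Mayfly Larva → level 3.
Pike eats Sunfish (level 3); other prey at levels: Mayfly Larva 2, Minnow 3 → level 4.

Trophic level 4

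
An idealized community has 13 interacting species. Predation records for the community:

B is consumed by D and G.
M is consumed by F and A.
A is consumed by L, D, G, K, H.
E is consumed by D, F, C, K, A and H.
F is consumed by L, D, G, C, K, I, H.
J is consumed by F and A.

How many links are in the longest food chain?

2 links

One longest chain: M → A → L.
It has 3 species and 2 links.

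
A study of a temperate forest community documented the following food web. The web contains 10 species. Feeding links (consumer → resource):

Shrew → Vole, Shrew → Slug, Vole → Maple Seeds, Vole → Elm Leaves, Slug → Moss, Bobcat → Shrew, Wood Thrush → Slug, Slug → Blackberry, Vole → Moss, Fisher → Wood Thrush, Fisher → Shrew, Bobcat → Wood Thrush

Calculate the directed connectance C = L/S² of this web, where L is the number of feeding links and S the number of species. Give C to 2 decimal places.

The web has S = 10 species and L = 12 feeding links.
C = L / S² = 12 / 100 = 0.1200 ≈ 0.12.

C = 0.12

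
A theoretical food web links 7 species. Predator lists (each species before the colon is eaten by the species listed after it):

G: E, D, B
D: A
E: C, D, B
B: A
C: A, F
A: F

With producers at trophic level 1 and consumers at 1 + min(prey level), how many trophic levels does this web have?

4

Producers (level 1): G.
Following each consumer down to its lowest-level prey: G → E → C → F (levels 1 through 4).
All prey of F (C 3, A 3) are at level 3 or above, so F is at level 1 + 3 = 4.
Every consumer has at least one prey at level 3 or below, so none exceeds level 4.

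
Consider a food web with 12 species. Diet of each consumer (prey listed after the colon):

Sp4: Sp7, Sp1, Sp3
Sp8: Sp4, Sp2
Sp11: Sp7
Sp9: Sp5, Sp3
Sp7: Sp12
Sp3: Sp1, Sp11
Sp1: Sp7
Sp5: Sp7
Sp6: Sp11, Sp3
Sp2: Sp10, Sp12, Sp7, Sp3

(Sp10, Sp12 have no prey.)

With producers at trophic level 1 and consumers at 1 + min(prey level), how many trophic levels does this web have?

4

Producers (level 1): Sp10, Sp12.
Following each consumer down to its lowest-level prey: Sp12 → Sp7 → Sp5 → Sp9 (levels 1 through 4).
All prey of Sp9 (Sp5 3, Sp3 4) are at level 3 or above, so Sp9 is at level 1 + 3 = 4.
Every consumer has at least one prey at level 3 or below, so none exceeds level 4.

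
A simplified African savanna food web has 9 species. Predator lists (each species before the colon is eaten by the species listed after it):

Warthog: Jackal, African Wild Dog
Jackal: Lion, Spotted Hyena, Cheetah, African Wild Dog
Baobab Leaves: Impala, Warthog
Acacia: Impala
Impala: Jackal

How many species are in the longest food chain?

4 species

One longest chain: Baobab Leaves → Impala → Jackal → Lion.
It has 4 species and 3 links.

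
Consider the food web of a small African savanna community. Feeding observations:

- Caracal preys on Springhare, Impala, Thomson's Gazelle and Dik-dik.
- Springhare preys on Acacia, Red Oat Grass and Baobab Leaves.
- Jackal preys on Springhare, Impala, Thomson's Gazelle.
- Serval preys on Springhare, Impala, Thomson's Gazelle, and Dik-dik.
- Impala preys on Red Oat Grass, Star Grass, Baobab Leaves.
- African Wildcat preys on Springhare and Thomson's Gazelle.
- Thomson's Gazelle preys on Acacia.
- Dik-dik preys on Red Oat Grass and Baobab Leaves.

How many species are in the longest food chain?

3 species

One longest chain: Acacia → Springhare → Jackal.
It has 3 species and 2 links.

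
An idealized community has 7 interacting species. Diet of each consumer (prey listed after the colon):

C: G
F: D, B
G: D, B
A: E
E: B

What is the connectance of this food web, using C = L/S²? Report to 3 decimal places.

C = 0.143

The web has S = 7 species and L = 7 feeding links.
C = L / S² = 7 / 49 = 0.1429 ≈ 0.143.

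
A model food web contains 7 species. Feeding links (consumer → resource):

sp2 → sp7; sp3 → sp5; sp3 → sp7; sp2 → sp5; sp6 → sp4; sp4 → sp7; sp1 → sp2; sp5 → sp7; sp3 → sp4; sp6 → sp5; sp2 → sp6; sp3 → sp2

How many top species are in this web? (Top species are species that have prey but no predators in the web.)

Top species (has prey, but nothing eats it): sp1, sp3.
Count: 2.

2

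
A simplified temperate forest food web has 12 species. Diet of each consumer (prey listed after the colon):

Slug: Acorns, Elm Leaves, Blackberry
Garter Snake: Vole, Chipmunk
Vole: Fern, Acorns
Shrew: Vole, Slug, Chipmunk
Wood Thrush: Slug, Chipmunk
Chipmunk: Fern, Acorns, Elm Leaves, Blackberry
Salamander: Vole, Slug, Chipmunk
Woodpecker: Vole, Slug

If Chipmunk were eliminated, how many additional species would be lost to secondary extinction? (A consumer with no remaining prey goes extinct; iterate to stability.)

0

Remove Chipmunk.
Every predator of it retains at least one other prey: Salamander still has Vole, Slug; Shrew still has Vole, Slug; Wood Thrush still has Slug; Garter Snake still has Vole.
No consumer loses all prey, so no secondary extinctions occur.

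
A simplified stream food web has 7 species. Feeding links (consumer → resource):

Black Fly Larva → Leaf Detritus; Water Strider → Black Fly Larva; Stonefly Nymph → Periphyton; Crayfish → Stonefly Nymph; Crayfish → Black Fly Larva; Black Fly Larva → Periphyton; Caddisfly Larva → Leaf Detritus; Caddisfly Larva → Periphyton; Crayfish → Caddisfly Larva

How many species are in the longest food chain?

One longest chain: Periphyton → Stonefly Nymph → Crayfish.
It has 3 species and 2 links.

3 species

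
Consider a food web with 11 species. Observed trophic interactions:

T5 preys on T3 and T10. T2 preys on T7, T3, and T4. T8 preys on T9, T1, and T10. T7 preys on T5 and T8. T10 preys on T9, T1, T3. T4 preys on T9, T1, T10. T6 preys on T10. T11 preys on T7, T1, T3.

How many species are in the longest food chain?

5 species

One longest chain: T3 → T10 → T5 → T7 → T11.
It has 5 species and 4 links.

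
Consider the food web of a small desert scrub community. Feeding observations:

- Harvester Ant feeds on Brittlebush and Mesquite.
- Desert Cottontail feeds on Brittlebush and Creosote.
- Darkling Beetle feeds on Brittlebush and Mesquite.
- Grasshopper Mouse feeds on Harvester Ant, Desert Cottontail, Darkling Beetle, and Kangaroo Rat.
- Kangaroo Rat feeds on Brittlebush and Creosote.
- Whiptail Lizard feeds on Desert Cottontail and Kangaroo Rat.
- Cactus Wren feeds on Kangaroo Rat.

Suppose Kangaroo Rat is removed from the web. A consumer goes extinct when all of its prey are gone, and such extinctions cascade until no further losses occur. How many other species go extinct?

1

Remove Kangaroo Rat.
Round 1: Cactus Wren (all prey gone) → extinct.
No further losses. Total secondary extinctions: 1.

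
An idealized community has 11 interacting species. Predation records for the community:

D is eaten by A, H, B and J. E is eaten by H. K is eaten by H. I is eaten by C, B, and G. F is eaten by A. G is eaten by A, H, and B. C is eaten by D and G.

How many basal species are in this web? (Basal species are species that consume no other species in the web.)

4

Basal species (no prey listed): E, F, K, I.
Count: 4.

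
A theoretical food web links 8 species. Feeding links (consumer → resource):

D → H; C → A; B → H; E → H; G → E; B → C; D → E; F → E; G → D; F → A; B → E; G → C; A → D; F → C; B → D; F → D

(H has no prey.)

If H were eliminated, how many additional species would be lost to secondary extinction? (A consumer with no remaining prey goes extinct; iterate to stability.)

Remove H.
Round 1: E (all prey gone) → extinct.
Round 2: D (all prey gone) → extinct.
Round 3: A (all prey gone) → extinct.
Round 4: C (all prey gone) → extinct.
Round 5: B (all prey gone), G (all prey gone), F (all prey gone) → extinct.
No further losses. Total secondary extinctions: 7.

7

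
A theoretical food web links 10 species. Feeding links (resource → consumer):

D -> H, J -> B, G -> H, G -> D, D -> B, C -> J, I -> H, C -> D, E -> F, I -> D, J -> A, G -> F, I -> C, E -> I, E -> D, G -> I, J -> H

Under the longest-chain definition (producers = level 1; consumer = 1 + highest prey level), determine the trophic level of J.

G is a producer → level 1.
I eats G (level 1); other prey at levels: E 1 → level 2.
C eats I → level 3.
J eats C → level 4.

Trophic level 4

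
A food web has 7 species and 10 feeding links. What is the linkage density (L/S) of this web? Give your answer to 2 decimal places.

L/S = 1.43

There are L = 10 links among S = 7 species.
L/S = 10/7 = 1.4286 ≈ 1.43.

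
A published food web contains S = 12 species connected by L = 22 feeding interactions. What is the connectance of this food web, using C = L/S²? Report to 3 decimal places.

C = 0.153

The web has S = 12 species and L = 22 feeding links.
C = L / S² = 22 / 144 = 0.1528 ≈ 0.153.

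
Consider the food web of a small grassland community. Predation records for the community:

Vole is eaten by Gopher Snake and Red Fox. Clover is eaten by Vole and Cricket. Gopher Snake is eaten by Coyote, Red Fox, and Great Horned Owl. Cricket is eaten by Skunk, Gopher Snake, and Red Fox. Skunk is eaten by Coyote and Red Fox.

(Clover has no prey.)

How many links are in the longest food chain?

3 links

One longest chain: Clover → Cricket → Skunk → Red Fox.
It has 4 species and 3 links.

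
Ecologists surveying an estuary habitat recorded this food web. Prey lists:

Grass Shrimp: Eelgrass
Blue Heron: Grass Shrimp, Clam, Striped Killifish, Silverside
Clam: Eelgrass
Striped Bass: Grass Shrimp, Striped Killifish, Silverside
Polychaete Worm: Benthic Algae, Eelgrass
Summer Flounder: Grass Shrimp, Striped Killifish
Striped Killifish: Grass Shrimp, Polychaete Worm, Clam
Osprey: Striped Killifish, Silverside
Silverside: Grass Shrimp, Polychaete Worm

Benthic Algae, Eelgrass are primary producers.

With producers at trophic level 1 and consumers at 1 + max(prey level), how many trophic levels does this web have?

4

Producers (level 1): Benthic Algae, Eelgrass.
Eelgrass → Grass Shrimp → Striped Killifish → Striped Bass gives Striped Bass level 4.
No species has a prey at level 4, so no species reaches level 5.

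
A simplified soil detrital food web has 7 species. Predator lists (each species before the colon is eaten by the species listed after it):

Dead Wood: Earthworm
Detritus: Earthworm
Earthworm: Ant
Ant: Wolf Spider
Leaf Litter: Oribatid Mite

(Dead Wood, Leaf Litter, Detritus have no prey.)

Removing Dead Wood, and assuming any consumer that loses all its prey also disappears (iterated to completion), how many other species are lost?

Remove Dead Wood.
Every predator of it retains at least one other prey: Earthworm still has Detritus.
No consumer loses all prey, so no secondary extinctions occur.

0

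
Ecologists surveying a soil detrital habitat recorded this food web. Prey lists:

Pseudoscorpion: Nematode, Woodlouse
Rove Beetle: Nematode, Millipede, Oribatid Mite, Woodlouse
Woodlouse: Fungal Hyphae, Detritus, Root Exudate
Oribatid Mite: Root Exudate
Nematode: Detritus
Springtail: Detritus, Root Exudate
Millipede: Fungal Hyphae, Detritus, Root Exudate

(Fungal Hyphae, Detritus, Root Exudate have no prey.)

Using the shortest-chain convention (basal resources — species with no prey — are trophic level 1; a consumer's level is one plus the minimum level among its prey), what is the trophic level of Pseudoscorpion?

Trophic level 3

Detritus has no prey (basal) → level 1.
Nematode eats Detritus → level 2.
Pseudoscorpion eats Nematode → level 3.
No prey of Pseudoscorpion is below level 2, so 3 is the minimum.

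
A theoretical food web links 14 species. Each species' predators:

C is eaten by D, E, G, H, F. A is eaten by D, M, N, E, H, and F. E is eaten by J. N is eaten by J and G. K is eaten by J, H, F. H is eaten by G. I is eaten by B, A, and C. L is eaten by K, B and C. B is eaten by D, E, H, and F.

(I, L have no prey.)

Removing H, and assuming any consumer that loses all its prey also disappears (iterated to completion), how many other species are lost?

Remove H.
Every predator of it retains at least one other prey: G still has C, N.
No consumer loses all prey, so no secondary extinctions occur.

0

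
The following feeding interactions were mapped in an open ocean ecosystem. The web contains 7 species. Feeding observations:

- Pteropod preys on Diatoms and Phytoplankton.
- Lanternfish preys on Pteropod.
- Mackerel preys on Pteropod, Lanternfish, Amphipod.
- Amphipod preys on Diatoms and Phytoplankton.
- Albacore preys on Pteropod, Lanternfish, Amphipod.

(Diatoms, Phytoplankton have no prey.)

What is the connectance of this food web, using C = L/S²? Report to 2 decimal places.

The web has S = 7 species and L = 11 feeding links.
C = L / S² = 11 / 49 = 0.2245 ≈ 0.22.

C = 0.22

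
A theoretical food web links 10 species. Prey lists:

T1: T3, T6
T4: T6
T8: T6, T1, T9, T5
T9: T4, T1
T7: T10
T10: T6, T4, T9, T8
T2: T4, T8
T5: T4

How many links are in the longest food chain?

5 links

One longest chain: T6 → T4 → T9 → T8 → T10 → T7.
It has 6 species and 5 links.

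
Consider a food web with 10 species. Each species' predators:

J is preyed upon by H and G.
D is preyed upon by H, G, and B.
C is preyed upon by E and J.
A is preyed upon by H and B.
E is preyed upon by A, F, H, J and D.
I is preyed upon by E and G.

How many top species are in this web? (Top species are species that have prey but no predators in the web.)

4

Top species (has prey, but nothing eats it): F, G, H, B.
Count: 4.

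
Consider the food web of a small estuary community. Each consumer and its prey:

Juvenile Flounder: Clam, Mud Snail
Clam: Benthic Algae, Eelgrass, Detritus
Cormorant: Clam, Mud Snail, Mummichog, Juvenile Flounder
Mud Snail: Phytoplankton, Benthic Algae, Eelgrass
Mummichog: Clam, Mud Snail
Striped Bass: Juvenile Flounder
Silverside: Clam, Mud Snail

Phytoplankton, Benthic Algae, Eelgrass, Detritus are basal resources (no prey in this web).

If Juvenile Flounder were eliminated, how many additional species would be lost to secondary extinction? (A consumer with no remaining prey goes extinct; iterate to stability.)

Remove Juvenile Flounder.
Round 1: Striped Bass (all prey gone) → extinct.
No further losses. Total secondary extinctions: 1.

1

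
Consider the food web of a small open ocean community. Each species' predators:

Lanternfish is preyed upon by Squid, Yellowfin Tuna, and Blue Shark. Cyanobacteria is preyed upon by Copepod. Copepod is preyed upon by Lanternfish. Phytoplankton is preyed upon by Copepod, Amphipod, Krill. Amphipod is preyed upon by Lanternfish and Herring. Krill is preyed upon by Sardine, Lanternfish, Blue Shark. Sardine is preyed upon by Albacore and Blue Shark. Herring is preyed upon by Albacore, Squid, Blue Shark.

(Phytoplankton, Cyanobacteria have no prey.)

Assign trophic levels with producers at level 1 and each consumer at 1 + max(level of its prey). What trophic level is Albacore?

Trophic level 4

Phytoplankton is a producer → level 1.
Amphipod eats Phytoplankton → level 2.
Herring eats Amphipod → level 3.
Albacore eats Herring (level 3); other prey at levels: Sardine 3 → level 4.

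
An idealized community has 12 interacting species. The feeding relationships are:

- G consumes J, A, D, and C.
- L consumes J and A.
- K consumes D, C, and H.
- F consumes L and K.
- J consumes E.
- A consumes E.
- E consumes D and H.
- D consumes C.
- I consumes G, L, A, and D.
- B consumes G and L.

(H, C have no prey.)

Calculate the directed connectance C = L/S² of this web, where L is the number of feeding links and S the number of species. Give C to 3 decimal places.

The web has S = 12 species and L = 22 feeding links.
C = L / S² = 22 / 144 = 0.1528 ≈ 0.153.

C = 0.153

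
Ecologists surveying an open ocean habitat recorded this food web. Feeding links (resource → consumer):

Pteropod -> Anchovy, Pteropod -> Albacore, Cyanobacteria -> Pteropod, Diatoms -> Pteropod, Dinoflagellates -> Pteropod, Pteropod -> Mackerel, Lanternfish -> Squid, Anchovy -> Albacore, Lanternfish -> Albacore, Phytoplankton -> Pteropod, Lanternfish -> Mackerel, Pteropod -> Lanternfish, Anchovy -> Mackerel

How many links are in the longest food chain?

3 links

One longest chain: Cyanobacteria → Pteropod → Anchovy → Mackerel.
It has 4 species and 3 links.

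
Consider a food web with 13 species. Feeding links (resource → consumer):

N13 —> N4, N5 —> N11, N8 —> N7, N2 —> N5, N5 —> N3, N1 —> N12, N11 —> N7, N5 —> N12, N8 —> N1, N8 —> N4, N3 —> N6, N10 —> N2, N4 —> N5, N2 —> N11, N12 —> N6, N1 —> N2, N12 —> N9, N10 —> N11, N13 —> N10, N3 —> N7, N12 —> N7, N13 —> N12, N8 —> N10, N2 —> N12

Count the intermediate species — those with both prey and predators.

8

Intermediate species (has both prey and predators): N4, N10, N1, N2, N5, N11, N12, N3.
Count: 8.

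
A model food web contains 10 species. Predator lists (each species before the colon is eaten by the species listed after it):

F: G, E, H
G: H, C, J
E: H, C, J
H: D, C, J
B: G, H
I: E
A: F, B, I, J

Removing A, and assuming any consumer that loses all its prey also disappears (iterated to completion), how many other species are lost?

9

Remove A.
Round 1: F (all prey gone), B (all prey gone), I (all prey gone) → extinct.
Round 2: G (all prey gone), E (all prey gone) → extinct.
Round 3: H (all prey gone) → extinct.
Round 4: D (all prey gone), C (all prey gone), J (all prey gone) → extinct.
No further losses. Total secondary extinctions: 9.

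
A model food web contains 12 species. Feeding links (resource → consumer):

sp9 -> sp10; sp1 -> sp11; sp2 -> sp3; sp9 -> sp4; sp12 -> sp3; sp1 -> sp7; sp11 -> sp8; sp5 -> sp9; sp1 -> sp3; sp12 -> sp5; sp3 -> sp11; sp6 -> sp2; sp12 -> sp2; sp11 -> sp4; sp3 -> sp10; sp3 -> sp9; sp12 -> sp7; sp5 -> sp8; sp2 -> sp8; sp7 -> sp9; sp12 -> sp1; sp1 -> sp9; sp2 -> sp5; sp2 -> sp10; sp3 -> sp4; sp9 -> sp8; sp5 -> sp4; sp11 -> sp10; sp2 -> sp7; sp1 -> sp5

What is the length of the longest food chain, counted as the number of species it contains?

5 species

One longest chain: sp6 → sp2 → sp3 → sp9 → sp8.
It has 5 species and 4 links.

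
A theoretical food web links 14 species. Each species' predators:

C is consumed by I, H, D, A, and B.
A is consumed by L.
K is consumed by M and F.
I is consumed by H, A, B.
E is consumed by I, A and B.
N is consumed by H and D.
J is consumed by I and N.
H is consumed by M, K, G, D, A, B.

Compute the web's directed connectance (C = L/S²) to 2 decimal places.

The web has S = 14 species and L = 24 feeding links.
C = L / S² = 24 / 196 = 0.1224 ≈ 0.12.

C = 0.12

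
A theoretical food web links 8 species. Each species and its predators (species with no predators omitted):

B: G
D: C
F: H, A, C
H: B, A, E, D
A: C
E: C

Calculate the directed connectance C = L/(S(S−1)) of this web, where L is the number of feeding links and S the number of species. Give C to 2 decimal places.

C = 0.20

The web has S = 8 species and L = 11 feeding links.
C = L / (S(S−1)) = 11 / 56 = 0.1964 ≈ 0.20.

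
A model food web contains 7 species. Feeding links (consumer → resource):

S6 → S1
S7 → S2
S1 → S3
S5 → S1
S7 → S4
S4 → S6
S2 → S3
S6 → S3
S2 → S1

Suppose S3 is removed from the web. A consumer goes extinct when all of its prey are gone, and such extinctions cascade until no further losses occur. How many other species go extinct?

6

Remove S3.
Round 1: S1 (all prey gone) → extinct.
Round 2: S2 (all prey gone), S6 (all prey gone), S5 (all prey gone) → extinct.
Round 3: S4 (all prey gone) → extinct.
Round 4: S7 (all prey gone) → extinct.
No further losses. Total secondary extinctions: 6.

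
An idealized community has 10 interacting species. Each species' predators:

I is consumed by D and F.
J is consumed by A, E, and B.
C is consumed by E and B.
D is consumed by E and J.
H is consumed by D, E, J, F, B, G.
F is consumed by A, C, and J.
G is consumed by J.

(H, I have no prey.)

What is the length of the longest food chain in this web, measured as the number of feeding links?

One longest chain: H → F → C → E.
It has 4 species and 3 links.

3 links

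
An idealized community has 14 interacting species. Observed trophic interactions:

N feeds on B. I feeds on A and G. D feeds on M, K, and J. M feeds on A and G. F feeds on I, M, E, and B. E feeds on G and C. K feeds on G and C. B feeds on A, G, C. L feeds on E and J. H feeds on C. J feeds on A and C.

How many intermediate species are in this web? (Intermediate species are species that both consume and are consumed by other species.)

6

Intermediate species (has both prey and predators): I, J, K, M, E, B.
Count: 6.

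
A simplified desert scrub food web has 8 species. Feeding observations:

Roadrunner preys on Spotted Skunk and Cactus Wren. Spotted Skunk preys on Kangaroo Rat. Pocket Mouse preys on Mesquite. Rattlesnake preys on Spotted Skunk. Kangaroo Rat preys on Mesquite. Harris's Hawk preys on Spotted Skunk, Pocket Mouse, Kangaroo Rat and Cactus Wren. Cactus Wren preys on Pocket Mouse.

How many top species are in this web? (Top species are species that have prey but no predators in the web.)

Top species (has prey, but nothing eats it): Harris's Hawk, Roadrunner, Rattlesnake.
Count: 3.

3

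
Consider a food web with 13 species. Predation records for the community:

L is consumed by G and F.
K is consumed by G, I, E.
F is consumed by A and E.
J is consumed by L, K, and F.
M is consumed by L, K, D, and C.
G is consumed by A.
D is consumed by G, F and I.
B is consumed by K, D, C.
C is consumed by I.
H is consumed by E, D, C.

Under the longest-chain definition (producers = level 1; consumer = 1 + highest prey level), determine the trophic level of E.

M is a producer → level 1.
L eats M (level 1); other prey at levels: J 1 → level 2.
F eats L (level 2); other prey at levels: J 1, D 2 → level 3.
E eats F (level 3); other prey at levels: H 1, K 2 → level 4.

Trophic level 4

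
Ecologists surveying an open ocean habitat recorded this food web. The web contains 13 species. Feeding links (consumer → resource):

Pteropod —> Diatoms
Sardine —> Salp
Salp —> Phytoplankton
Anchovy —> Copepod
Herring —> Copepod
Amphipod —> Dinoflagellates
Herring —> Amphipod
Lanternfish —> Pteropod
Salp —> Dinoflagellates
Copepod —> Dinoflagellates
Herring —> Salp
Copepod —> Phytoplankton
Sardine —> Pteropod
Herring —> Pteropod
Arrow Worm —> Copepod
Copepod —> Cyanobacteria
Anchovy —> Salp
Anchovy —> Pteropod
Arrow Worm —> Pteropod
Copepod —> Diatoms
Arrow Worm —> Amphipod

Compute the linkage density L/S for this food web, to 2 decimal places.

L/S = 1.62

There are L = 21 links among S = 13 species.
L/S = 21/13 = 1.6154 ≈ 1.62.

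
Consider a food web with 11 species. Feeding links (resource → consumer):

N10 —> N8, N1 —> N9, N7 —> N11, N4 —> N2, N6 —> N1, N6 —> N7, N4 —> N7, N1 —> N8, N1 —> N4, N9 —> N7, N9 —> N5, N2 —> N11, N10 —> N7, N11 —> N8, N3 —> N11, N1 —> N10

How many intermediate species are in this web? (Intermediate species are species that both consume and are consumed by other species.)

7

Intermediate species (has both prey and predators): N1, N10, N4, N9, N2, N7, N11.
Count: 7.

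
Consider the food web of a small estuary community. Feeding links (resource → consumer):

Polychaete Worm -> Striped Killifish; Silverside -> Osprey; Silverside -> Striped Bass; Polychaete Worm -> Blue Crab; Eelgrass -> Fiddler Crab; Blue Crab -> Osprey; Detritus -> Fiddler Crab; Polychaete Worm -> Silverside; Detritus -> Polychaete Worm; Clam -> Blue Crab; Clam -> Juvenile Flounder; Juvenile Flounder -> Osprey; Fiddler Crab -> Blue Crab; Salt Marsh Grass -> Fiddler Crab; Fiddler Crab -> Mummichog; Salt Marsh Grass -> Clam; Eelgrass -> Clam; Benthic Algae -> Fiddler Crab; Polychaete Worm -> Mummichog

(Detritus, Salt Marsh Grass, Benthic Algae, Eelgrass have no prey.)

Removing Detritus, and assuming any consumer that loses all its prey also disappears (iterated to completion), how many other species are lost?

4

Remove Detritus.
Round 1: Polychaete Worm (all prey gone) → extinct.
Round 2: Striped Killifish (all prey gone), Silverside (all prey gone) → extinct.
Round 3: Striped Bass (all prey gone) → extinct.
No further losses. Total secondary extinctions: 4.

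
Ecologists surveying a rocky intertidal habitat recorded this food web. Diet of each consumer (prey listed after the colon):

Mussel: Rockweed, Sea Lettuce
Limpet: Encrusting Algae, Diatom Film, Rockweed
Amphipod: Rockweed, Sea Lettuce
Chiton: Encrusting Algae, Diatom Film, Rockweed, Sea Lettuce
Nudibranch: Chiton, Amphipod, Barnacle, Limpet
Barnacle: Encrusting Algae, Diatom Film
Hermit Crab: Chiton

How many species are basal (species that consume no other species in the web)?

Basal species (no prey listed): Encrusting Algae, Diatom Film, Rockweed, Sea Lettuce.
Count: 4.

4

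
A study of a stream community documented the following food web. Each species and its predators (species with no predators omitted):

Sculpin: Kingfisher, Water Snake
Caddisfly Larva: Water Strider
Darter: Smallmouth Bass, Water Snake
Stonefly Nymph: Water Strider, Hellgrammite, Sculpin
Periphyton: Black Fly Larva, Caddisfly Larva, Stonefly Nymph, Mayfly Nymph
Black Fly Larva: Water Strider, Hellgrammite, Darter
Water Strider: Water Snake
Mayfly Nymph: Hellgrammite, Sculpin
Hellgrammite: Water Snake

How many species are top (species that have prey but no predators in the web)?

3

Top species (has prey, but nothing eats it): Kingfisher, Smallmouth Bass, Water Snake.
Count: 3.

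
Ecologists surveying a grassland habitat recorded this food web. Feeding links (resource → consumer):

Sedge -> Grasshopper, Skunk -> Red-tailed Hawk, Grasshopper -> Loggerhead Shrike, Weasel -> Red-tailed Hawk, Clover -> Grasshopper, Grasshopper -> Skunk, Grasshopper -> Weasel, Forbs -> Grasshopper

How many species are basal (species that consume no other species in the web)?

3

Basal species (no prey listed): Forbs, Clover, Sedge.
Count: 3.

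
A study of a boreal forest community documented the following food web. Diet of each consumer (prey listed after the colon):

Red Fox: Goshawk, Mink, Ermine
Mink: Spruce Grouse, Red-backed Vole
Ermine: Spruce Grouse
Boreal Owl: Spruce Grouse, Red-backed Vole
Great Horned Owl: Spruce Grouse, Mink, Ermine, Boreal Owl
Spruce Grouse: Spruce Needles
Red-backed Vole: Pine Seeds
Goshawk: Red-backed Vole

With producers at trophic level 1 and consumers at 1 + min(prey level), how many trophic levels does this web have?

4

Producers (level 1): Pine Seeds, Spruce Needles.
Following each consumer down to its lowest-level prey: Pine Seeds → Red-backed Vole → Goshawk → Red Fox (levels 1 through 4).
All prey of Red Fox (Goshawk 3, Mink 3, Ermine 3) are at level 3 or above, so Red Fox is at level 1 + 3 = 4.
Every consumer has at least one prey at level 3 or below, so none exceeds level 4.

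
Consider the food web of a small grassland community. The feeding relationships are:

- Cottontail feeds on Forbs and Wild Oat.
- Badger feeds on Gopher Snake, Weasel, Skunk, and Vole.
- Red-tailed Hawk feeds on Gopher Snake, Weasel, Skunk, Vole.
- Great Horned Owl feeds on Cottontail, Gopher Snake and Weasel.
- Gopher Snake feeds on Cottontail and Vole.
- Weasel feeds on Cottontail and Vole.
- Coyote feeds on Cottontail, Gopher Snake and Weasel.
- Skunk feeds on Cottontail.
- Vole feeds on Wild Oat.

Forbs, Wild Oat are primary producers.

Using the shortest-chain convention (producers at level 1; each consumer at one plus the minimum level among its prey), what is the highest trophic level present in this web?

Producers (level 1): Forbs, Wild Oat.
Following each consumer down to its lowest-level prey: Wild Oat → Vole → Badger (levels 1 through 3).
All prey of Badger (Vole 2, Skunk 3, Gopher Snake 3, Weasel 3) are at level 2 or above, so Badger is at level 1 + 2 = 3.
Every consumer has at least one prey at level 2 or below, so none exceeds level 3.

3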